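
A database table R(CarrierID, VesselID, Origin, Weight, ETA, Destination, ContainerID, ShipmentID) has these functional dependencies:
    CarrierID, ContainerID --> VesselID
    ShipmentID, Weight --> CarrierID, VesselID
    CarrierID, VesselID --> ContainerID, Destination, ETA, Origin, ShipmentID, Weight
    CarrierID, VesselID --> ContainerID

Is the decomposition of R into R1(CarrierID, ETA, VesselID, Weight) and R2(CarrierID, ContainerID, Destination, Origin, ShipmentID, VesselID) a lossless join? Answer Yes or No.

Yes

The shared attributes are {CarrierID, VesselID} and {CarrierID, VesselID}⁺ = {CarrierID, ContainerID, Destination, ETA, Origin, ShipmentID, VesselID, Weight}.
This includes all of R1, so the common attributes are a superkey of R1 — the join is lossless.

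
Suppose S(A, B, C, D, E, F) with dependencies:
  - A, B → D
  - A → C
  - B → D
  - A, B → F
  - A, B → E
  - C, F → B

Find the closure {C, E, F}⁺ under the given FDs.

{B, C, D, E, F}

Start with {C, E, F}.
C, F → B applies; add {B} → now {B, C, E, F}.
B → D applies; add {D} → now {B, C, D, E, F}.
No further FD applies.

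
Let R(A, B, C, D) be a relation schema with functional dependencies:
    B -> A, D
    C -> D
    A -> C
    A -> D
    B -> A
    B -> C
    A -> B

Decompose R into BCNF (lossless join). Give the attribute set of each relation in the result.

{A, B, C}; {C, D}

Candidate keys of the original relation: {A}, {B}.
Within {A, B, C, D}: {C}⁺ ∩ {A, B, C, D} = {C, D}, not the whole set, so C -> D violates BCNF; decompose into {C, D} and {A, B, C}.
{C, D}: every determinant is a superkey — BCNF.
{A, B, C}: every determinant is a superkey — BCNF.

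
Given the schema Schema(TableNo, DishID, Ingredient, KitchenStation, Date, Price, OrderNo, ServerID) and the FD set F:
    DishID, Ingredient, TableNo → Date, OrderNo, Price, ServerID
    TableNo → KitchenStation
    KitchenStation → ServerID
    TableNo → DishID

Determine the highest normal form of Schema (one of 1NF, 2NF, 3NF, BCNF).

1NF

Candidate key: {Ingredient, TableNo}. Prime attributes: {Ingredient, TableNo}.
TableNo → KitchenStation: {TableNo}⁺ = {DishID, KitchenStation, ServerID, TableNo}, which is not all of the attributes, so the left side is not a superkey — BCNF is violated.
TableNo → KitchenStation determines the non-prime attribute {KitchenStation} from a non-superkey — 3NF is violated.
{TableNo} is a proper subset of the key {Ingredient, TableNo}, and {TableNo}⁺ contains the non-prime attributes {DishID, KitchenStation, ServerID} — a partial dependency, so 2NF is violated.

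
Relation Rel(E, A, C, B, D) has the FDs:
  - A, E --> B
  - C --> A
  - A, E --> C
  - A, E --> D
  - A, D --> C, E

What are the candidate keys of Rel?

{A, D} is a candidate key since {A, D}⁺ = {A, B, C, D, E} covers every attribute.
{A, E} is a candidate key since {A, E}⁺ = {A, B, C, D, E} covers every attribute.
{C, D} is a candidate key since {C, D}⁺ = {A, B, C, D, E} covers every attribute.
{C, E} is a candidate key since {C, E}⁺ = {A, B, C, D, E} covers every attribute.
These are minimal and exhaustive — every other superkey contains one of them.

{A, D}, {A, E}, {C, D}, {C, E}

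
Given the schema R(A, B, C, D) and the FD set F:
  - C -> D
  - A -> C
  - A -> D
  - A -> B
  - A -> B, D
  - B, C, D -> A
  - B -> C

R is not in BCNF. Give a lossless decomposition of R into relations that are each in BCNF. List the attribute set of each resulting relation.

Candidate keys of the original relation: {A}, {B}.
In {A, B, C, D}, {C} is not a superkey ({C}⁺ restricted to this set is {C, D}), so split on C -> D into {C, D} and {A, B, C}.
{C, D}: every determinant is a superkey — BCNF.
{A, B, C}: every determinant is a superkey — BCNF.

{A, B, C}; {C, D}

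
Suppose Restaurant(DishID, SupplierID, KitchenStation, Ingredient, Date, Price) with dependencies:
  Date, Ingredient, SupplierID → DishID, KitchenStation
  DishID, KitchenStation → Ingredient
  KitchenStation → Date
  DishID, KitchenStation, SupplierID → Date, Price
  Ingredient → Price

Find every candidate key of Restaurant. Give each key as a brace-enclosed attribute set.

{Date, Ingredient, SupplierID}, {DishID, KitchenStation, SupplierID}, {Ingredient, KitchenStation, SupplierID}

No FD produces {SupplierID}, so it must be in every candidate key.
{Date, Ingredient, SupplierID}⁺ = {Date, DishID, Ingredient, KitchenStation, Price, SupplierID} — all of the relation — so {Date, Ingredient, SupplierID} is a candidate key.
{DishID, KitchenStation, SupplierID}⁺ = {Date, DishID, Ingredient, KitchenStation, Price, SupplierID} — all of the relation — so {DishID, KitchenStation, SupplierID} is a candidate key.
{Ingredient, KitchenStation, SupplierID}⁺ = {Date, DishID, Ingredient, KitchenStation, Price, SupplierID} — all of the relation — so {Ingredient, KitchenStation, SupplierID} is a candidate key.
No proper subset of any of these is a key, and no other minimal superkey exists.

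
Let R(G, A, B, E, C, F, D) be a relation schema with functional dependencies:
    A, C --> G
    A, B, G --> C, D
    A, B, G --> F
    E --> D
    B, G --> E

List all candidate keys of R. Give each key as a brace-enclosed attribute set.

{A, B, C}, {A, B, G}

No FD produces {A, B}, so they must be in every candidate key.
{A, B, C}⁺ = {A, B, C, D, E, F, G} — all of the relation — so {A, B, C} is a candidate key.
{A, B, G}⁺ = {A, B, C, D, E, F, G} — all of the relation — so {A, B, G} is a candidate key.
Any other superkey properly contains one of these, so there are no further candidate keys.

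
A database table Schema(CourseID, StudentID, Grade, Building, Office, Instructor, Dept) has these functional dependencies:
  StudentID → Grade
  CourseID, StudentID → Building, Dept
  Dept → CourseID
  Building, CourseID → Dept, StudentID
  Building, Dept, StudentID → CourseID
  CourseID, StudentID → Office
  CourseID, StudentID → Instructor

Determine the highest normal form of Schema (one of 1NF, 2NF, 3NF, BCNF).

1NF

Candidate keys: {Building, CourseID}, {Building, Dept}, {CourseID, StudentID}, {Dept, StudentID}. Prime attributes: {Building, CourseID, Dept, StudentID}.
StudentID → Grade breaks BCNF: {StudentID}⁺ = {Grade, StudentID}, so {StudentID} is not a superkey.
StudentID → Grade has non-prime {Grade} on the right and a non-superkey on the left, so 3NF fails.
The proper key subset {StudentID} of {CourseID, StudentID} determines non-prime {Grade}, so the relation is not even in 2NF.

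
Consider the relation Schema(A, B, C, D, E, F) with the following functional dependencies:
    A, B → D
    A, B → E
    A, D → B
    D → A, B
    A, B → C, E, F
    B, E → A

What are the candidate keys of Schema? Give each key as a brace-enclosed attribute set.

{A, B}, {B, E}, {D}

Closure of {D} is {A, B, C, D, E, F}, the whole schema; {D} is a candidate key.
Closure of {A, B} is {A, B, C, D, E, F}, the whole schema; {A, B} is a candidate key.
Closure of {B, E} is {A, B, C, D, E, F}, the whole schema; {B, E} is a candidate key.
Any other superkey properly contains one of these, so there are no further candidate keys.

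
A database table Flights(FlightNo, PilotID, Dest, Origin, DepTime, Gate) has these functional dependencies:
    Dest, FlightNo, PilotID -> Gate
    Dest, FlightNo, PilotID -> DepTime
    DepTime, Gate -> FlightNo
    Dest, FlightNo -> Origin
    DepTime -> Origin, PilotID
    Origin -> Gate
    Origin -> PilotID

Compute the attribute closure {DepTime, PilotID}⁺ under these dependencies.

Start with {DepTime, PilotID}.
DepTime -> Origin, PilotID applies; add {Origin} → now {DepTime, Origin, PilotID}.
Origin -> Gate applies; add {Gate} → now {DepTime, Gate, Origin, PilotID}.
DepTime, Gate -> FlightNo applies; add {FlightNo} → now {DepTime, FlightNo, Gate, Origin, PilotID}.
No further FD applies.

{DepTime, FlightNo, Gate, Origin, PilotID}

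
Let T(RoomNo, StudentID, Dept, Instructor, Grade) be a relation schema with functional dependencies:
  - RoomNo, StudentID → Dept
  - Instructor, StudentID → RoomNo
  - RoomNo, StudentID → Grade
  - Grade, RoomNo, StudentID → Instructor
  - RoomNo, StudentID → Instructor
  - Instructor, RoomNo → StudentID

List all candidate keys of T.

{Instructor, RoomNo} is a candidate key since {Instructor, RoomNo}⁺ = {Dept, Grade, Instructor, RoomNo, StudentID} covers every attribute.
{Instructor, StudentID} is a candidate key since {Instructor, StudentID}⁺ = {Dept, Grade, Instructor, RoomNo, StudentID} covers every attribute.
{RoomNo, StudentID} is a candidate key since {RoomNo, StudentID}⁺ = {Dept, Grade, Instructor, RoomNo, StudentID} covers every attribute.
No proper subset of any of these is a key, and no other minimal superkey exists.

{Instructor, RoomNo}, {Instructor, StudentID}, {RoomNo, StudentID}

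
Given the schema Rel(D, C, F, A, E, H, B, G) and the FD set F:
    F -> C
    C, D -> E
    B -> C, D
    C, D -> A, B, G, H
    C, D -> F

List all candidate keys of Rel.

Closure of {B} is {A, B, C, D, E, F, G, H}, the whole schema; {B} is a candidate key.
Closure of {C, D} is {A, B, C, D, E, F, G, H}, the whole schema; {C, D} is a candidate key.
Closure of {D, F} is {A, B, C, D, E, F, G, H}, the whole schema; {D, F} is a candidate key.
These are minimal and exhaustive — every other superkey contains one of them.

{B}, {C, D}, {D, F}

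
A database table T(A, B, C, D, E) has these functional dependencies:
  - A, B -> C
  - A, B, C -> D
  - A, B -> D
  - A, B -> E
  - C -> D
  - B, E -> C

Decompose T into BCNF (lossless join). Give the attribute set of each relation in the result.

Candidate key of the original relation: {A, B}.
{A, B, C, D, E}: {C} determines {C, D} here but is not a superkey — split on C -> D, giving {C, D} and {A, B, C, E}.
{C, D}: every determinant is a superkey — BCNF.
{A, B, C, E}: {B, E} determines {B, C, E} here but is not a superkey — split on B, E -> C, giving {B, C, E} and {A, B, E}.
{B, C, E}: every determinant is a superkey — BCNF.
{A, B, E}: every determinant is a superkey — BCNF.

{A, B, E}; {B, C, E}; {C, D}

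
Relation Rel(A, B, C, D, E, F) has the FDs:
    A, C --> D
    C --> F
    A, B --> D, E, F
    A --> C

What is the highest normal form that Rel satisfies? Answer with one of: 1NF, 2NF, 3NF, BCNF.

1NF

Candidate key: {A, B}. Prime attributes: {A, B}.
A, C --> D breaks BCNF: {A, C}⁺ = {A, C, D, F}, so {A, C} is not a superkey.
A, C --> D has non-prime {D} on the right and a non-superkey on the left, so 3NF fails.
Since {A} ⊂ {A, B} and {A}⁺ ⊇ {C, D, F} with {C, D, F} non-prime, there is a partial dependency; 2NF fails.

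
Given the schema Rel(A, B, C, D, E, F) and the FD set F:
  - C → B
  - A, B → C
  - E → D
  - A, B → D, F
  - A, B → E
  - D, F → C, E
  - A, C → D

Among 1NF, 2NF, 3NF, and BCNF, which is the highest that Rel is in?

Candidate keys: {A, B}, {A, C}, {A, D, F}, {A, E, F}. Prime attributes: {A, B, C, D, E, F}.
C → B: {C}⁺ = {B, C}, which is not all of the attributes, so the left side is not a superkey — BCNF is violated.
Since {B} ⊆ prime attributes and every other non-superkey FD also has a prime right side, the schema is in 3NF.

3NF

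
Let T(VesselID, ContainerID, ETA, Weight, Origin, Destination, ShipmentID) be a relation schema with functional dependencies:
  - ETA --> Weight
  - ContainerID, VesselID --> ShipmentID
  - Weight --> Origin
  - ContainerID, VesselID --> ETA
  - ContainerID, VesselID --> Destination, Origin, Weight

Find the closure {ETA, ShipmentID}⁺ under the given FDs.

Start with {ETA, ShipmentID}.
ETA --> Weight applies; add {Weight} → now {ETA, ShipmentID, Weight}.
Weight --> Origin applies; add {Origin} → now {ETA, Origin, ShipmentID, Weight}.
No further FD applies.

{ETA, Origin, ShipmentID, Weight}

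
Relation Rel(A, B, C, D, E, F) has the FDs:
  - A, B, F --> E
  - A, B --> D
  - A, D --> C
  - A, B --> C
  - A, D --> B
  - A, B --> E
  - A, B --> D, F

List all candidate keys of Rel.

{A} never appears on the right of any FD, so every key must include it.
{A, B} is a candidate key since {A, B}⁺ = {A, B, C, D, E, F} covers every attribute.
{A, D} is a candidate key since {A, D}⁺ = {A, B, C, D, E, F} covers every attribute.
No proper subset of any of these is a key, and no other minimal superkey exists.

{A, B}, {A, D}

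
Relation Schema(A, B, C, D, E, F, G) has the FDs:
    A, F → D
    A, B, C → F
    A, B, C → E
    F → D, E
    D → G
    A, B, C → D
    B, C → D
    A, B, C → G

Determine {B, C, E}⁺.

{B, C, D, E, G}

Start with {B, C, E}.
B, C → D applies; add {D} → now {B, C, D, E}.
D → G applies; add {G} → now {B, C, D, E, G}.
No further FD applies.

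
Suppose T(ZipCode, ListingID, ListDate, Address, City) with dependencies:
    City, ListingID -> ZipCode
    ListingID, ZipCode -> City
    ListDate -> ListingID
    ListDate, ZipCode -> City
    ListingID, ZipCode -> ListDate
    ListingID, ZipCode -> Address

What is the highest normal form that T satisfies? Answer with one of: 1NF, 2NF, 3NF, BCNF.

3NF

Candidate keys: {City, ListDate}, {City, ListingID}, {ListDate, ZipCode}, {ListingID, ZipCode}. Prime attributes: {City, ListDate, ListingID, ZipCode}.
ListDate -> ListingID: {ListDate}⁺ = {ListDate, ListingID}, which is not all of the attributes, so the left side is not a superkey — BCNF is violated.
Its right-hand attributes {ListingID} are all prime, as are those of every other non-superkey FD — the relation is in 3NF.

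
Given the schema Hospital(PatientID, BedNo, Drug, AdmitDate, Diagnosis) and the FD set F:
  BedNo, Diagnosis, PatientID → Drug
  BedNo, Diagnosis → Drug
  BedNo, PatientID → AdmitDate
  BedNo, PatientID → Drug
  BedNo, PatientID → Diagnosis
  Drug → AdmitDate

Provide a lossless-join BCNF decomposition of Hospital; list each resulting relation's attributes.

Candidate key of the original relation: {BedNo, PatientID}.
Within {AdmitDate, BedNo, Diagnosis, Drug, PatientID}: {BedNo, Diagnosis}⁺ ∩ {AdmitDate, BedNo, Diagnosis, Drug, PatientID} = {AdmitDate, BedNo, Diagnosis, Drug}, not the whole set, so BedNo, Diagnosis → AdmitDate, Drug violates BCNF; decompose into {AdmitDate, BedNo, Diagnosis, Drug} and {BedNo, Diagnosis, PatientID}.
Within {AdmitDate, BedNo, Diagnosis, Drug}: {Drug}⁺ ∩ {AdmitDate, BedNo, Diagnosis, Drug} = {AdmitDate, Drug}, not the whole set, so Drug → AdmitDate violates BCNF; decompose into {AdmitDate, Drug} and {BedNo, Diagnosis, Drug}.
{AdmitDate, Drug} is in BCNF.
{BedNo, Diagnosis, Drug} is in BCNF.
{BedNo, Diagnosis, PatientID} is in BCNF.

{AdmitDate, Drug}; {BedNo, Diagnosis, Drug}; {BedNo, Diagnosis, PatientID}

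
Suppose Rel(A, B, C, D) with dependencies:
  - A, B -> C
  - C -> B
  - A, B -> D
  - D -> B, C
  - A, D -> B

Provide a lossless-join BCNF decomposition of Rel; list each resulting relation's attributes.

{A, D}; {B, C}; {C, D}

Candidate keys of the original relation: {A, B}, {A, C}, {A, D}.
Within {A, B, C, D}: {C}⁺ ∩ {A, B, C, D} = {B, C}, not the whole set, so C -> B violates BCNF; decompose into {B, C} and {A, C, D}.
{B, C} is in BCNF.
Within {A, C, D}: {D}⁺ ∩ {A, C, D} = {C, D}, not the whole set, so D -> C violates BCNF; decompose into {C, D} and {A, D}.
{C, D} is in BCNF.
{A, D} is in BCNF.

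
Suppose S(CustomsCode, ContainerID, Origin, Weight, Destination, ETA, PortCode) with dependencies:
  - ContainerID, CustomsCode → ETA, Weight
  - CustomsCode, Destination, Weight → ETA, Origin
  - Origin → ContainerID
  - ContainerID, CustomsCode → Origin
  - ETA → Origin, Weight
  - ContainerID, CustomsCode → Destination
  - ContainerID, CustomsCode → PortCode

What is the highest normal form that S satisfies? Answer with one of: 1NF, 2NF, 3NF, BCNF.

Candidate keys: {ContainerID, CustomsCode}, {CustomsCode, Destination, Weight}, {CustomsCode, ETA}, {CustomsCode, Origin}. Prime attributes: {ContainerID, CustomsCode, Destination, ETA, Origin, Weight}.
For Origin → ContainerID we have {Origin}⁺ = {ContainerID, Origin}; {Origin} is not a superkey, so BCNF fails.
Since {ContainerID} ⊆ prime attributes and every other non-superkey FD also has a prime right side, the schema is in 3NF.

3NF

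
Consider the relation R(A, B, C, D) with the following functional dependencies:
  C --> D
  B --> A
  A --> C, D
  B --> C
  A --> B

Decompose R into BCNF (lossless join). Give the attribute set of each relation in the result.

{A, B, C}; {C, D}

Candidate keys of the original relation: {A}, {B}.
Within {A, B, C, D}: {C}⁺ ∩ {A, B, C, D} = {C, D}, not the whole set, so C --> D violates BCNF; decompose into {C, D} and {A, B, C}.
{C, D}: every determinant is a superkey — BCNF.
{A, B, C}: every determinant is a superkey — BCNF.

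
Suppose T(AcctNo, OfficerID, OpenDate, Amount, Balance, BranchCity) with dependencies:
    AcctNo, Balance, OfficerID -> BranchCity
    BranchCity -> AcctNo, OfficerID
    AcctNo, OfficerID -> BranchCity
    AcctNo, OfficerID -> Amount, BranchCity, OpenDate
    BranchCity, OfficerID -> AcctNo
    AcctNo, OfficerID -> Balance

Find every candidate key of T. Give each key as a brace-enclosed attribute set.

{AcctNo, OfficerID}, {BranchCity}

Closure of {BranchCity} is {AcctNo, Amount, Balance, BranchCity, OfficerID, OpenDate}, the whole schema; {BranchCity} is a candidate key.
Closure of {AcctNo, OfficerID} is {AcctNo, Amount, Balance, BranchCity, OfficerID, OpenDate}, the whole schema; {AcctNo, OfficerID} is a candidate key.
These are minimal and exhaustive — every other superkey contains one of them.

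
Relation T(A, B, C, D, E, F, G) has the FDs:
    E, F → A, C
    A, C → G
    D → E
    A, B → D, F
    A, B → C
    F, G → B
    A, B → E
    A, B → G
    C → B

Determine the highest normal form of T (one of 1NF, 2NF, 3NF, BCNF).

3NF

Candidate keys: {A, B}, {A, C}, {A, F, G}, {D, F}, {E, F}. Prime attributes: {A, B, C, D, E, F, G}.
D → E: {D}⁺ = {D, E}, which is not all of the attributes, so the left side is not a superkey — BCNF is violated.
But every attribute on its right side ({E}) is prime, and the same holds for every other non-superkey FD, so 3NF still holds.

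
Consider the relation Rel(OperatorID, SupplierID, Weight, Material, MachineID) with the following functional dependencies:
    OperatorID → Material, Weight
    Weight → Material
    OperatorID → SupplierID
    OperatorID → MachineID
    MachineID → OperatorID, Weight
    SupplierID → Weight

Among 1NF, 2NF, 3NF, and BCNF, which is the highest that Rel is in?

2NF

Candidate keys: {MachineID}, {OperatorID}. Prime attributes: {MachineID, OperatorID}.
For Weight → Material we have {Weight}⁺ = {Material, Weight}; {Weight} is not a superkey, so BCNF fails.
Because {Material} is non-prime and the left side of Weight → Material is not a superkey, the relation is not in 3NF.
With only single-attribute keys there can be no partial dependency, so 2NF holds.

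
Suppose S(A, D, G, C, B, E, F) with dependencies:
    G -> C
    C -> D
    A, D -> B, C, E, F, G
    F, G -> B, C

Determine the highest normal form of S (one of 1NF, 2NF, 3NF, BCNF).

2NF

Candidate keys: {A, C}, {A, D}, {A, G}. Prime attributes: {A, C, D, G}.
G -> C: {G}⁺ = {C, D, G}, which is not all of the attributes, so the left side is not a superkey — BCNF is violated.
Because {B} is non-prime and the left side of F, G -> B, C is not a superkey, the relation is not in 3NF.
Checking every proper subset of each key, none determines a non-prime attribute — 2NF is satisfied.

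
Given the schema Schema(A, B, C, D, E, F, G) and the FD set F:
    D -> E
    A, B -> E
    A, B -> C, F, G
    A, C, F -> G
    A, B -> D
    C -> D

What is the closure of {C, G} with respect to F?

{C, D, E, G}

Start with {C, G}.
C -> D applies; add {D} → now {C, D, G}.
D -> E applies; add {E} → now {C, D, E, G}.
No further FD applies.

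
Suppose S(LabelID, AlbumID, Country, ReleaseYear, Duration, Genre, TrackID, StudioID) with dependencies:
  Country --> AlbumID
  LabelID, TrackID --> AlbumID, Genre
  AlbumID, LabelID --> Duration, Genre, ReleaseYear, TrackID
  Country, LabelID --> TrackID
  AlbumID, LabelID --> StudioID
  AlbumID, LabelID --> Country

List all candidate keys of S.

{LabelID} never appears on the right of any FD, so every key must include it.
{AlbumID, LabelID} is a candidate key since {AlbumID, LabelID}⁺ = {AlbumID, Country, Duration, Genre, LabelID, ReleaseYear, StudioID, TrackID} covers every attribute.
{Country, LabelID} is a candidate key since {Country, LabelID}⁺ = {AlbumID, Country, Duration, Genre, LabelID, ReleaseYear, StudioID, TrackID} covers every attribute.
{LabelID, TrackID} is a candidate key since {LabelID, TrackID}⁺ = {AlbumID, Country, Duration, Genre, LabelID, ReleaseYear, StudioID, TrackID} covers every attribute.
Any other superkey properly contains one of these, so there are no further candidate keys.

{AlbumID, LabelID}, {Country, LabelID}, {LabelID, TrackID}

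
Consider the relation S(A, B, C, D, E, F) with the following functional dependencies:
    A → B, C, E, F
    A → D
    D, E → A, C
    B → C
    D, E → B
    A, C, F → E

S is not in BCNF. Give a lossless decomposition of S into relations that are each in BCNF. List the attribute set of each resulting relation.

{A, B, D, E, F}; {B, C}

Candidate keys of the original relation: {A}, {D, E}.
Within {A, B, C, D, E, F}: {B}⁺ ∩ {A, B, C, D, E, F} = {B, C}, not the whole set, so B → C violates BCNF; decompose into {B, C} and {A, B, D, E, F}.
{B, C} is in BCNF.
{A, B, D, E, F} is in BCNF.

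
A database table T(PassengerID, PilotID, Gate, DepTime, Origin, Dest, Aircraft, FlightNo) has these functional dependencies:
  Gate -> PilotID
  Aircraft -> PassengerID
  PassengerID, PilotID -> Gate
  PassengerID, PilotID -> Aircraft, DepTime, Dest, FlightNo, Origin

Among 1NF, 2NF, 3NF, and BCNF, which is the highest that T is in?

Candidate keys: {Aircraft, Gate}, {Aircraft, PilotID}, {Gate, PassengerID}, {PassengerID, PilotID}. Prime attributes: {Aircraft, Gate, PassengerID, PilotID}.
For Gate -> PilotID we have {Gate}⁺ = {Gate, PilotID}; {Gate} is not a superkey, so BCNF fails.
But every attribute on its right side ({PilotID}) is prime, and the same holds for every other non-superkey FD, so 3NF still holds.

3NF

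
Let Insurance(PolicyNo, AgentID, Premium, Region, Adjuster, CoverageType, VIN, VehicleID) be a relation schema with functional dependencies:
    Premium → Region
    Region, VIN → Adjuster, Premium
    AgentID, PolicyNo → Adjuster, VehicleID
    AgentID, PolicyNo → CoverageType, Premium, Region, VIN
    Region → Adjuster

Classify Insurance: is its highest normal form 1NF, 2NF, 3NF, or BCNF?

2NF

Candidate key: {AgentID, PolicyNo}. Prime attributes: {AgentID, PolicyNo}.
Premium → Region breaks BCNF: {Premium}⁺ = {Adjuster, Premium, Region}, so {Premium} is not a superkey.
Premium → Region determines the non-prime attribute {Region} from a non-superkey — 3NF is violated.
Checking every proper subset of each key, none determines a non-prime attribute — 2NF is satisfied.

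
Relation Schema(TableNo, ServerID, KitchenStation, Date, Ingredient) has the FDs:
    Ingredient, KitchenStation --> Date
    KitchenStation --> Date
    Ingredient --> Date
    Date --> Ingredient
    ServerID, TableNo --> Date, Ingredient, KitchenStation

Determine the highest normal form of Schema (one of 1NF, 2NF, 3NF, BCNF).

Candidate key: {ServerID, TableNo}. Prime attributes: {ServerID, TableNo}.
Ingredient, KitchenStation --> Date breaks BCNF: {Ingredient, KitchenStation}⁺ = {Date, Ingredient, KitchenStation}, so {Ingredient, KitchenStation} is not a superkey.
Because {Date} is non-prime and the left side of Ingredient, KitchenStation --> Date is not a superkey, the relation is not in 3NF.
Checking every proper subset of each key, none determines a non-prime attribute — 2NF is satisfied.

2NF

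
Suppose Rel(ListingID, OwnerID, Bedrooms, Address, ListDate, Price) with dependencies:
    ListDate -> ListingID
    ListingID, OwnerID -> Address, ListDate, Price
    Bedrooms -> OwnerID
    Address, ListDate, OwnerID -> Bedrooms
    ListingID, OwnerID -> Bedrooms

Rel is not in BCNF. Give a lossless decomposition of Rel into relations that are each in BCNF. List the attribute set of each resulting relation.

{Address, Bedrooms, ListDate, Price}; {Bedrooms, OwnerID}; {ListDate, ListingID}

Candidate keys of the original relation: {Bedrooms, ListDate}, {Bedrooms, ListingID}, {ListDate, OwnerID}, {ListingID, OwnerID}.
In {Address, Bedrooms, ListDate, ListingID, OwnerID, Price}, {ListDate} is not a superkey ({ListDate}⁺ restricted to this set is {ListDate, ListingID}), so split on ListDate -> ListingID into {ListDate, ListingID} and {Address, Bedrooms, ListDate, OwnerID, Price}.
{ListDate, ListingID} has no BCNF violation.
In {Address, Bedrooms, ListDate, OwnerID, Price}, {Bedrooms} is not a superkey ({Bedrooms}⁺ restricted to this set is {Bedrooms, OwnerID}), so split on Bedrooms -> OwnerID into {Bedrooms, OwnerID} and {Address, Bedrooms, ListDate, Price}.
{Bedrooms, OwnerID} has no BCNF violation.
{Address, Bedrooms, ListDate, Price} has no BCNF violation.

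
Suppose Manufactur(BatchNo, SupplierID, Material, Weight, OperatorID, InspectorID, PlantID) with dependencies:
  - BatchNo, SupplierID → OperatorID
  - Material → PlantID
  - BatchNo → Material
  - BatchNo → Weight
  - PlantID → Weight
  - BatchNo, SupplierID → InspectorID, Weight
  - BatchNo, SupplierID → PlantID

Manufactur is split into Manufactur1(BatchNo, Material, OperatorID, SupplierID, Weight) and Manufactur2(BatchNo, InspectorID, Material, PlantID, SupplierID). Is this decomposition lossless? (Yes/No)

Manufactur1 ∩ Manufactur2 = {BatchNo, Material, SupplierID}; its closure under F is {BatchNo, InspectorID, Material, OperatorID, PlantID, SupplierID, Weight}.
Manufactur1 is contained in that closure, so Manufactur1 ∩ Manufactur2 → Manufactur1 holds and the join is lossless.

Yes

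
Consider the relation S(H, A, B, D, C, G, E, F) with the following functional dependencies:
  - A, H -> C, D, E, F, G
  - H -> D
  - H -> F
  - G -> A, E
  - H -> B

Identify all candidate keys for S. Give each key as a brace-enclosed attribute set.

No FD produces {H}, so it must be in every candidate key.
Closure of {A, H} is {A, B, C, D, E, F, G, H}, the whole schema; {A, H} is a candidate key.
Closure of {G, H} is {A, B, C, D, E, F, G, H}, the whole schema; {G, H} is a candidate key.
Any other superkey properly contains one of these, so there are no further candidate keys.

{A, H}, {G, H}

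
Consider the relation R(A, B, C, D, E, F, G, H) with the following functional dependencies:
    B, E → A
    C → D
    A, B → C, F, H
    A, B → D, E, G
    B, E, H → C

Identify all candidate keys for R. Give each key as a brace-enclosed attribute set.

{A, B}, {B, E}

{B} never appears on the right of any FD, so every key must include it.
{A, B}⁺ = {A, B, C, D, E, F, G, H}, which is every attribute, so {A, B} is a candidate key.
{B, E}⁺ = {A, B, C, D, E, F, G, H}, which is every attribute, so {B, E} is a candidate key.
No proper subset of any of these is a key, and no other minimal superkey exists.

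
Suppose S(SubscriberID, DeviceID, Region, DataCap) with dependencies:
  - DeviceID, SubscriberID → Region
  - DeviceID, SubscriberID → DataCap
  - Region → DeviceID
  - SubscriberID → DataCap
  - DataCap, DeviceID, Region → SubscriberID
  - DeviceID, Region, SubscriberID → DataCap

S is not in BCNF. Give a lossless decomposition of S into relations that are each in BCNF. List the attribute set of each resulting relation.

Candidate keys of the original relation: {DataCap, Region}, {DeviceID, SubscriberID}, {Region, SubscriberID}.
In {DataCap, DeviceID, Region, SubscriberID}, {Region} is not a superkey ({Region}⁺ restricted to this set is {DeviceID, Region}), so split on Region → DeviceID into {DeviceID, Region} and {DataCap, Region, SubscriberID}.
{DeviceID, Region} has no BCNF violation.
In {DataCap, Region, SubscriberID}, {SubscriberID} is not a superkey ({SubscriberID}⁺ restricted to this set is {DataCap, SubscriberID}), so split on SubscriberID → DataCap into {DataCap, SubscriberID} and {Region, SubscriberID}.
{DataCap, SubscriberID} has no BCNF violation.
{Region, SubscriberID} has no BCNF violation.

{DataCap, SubscriberID}; {DeviceID, Region}; {Region, SubscriberID}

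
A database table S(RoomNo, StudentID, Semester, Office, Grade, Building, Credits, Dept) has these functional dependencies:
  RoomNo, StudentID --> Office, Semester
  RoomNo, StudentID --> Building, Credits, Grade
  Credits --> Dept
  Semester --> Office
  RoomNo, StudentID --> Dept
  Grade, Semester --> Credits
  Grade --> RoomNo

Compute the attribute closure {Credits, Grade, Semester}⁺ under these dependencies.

Start with {Credits, Grade, Semester}.
Credits --> Dept applies; add {Dept} → now {Credits, Dept, Grade, Semester}.
Semester --> Office applies; add {Office} → now {Credits, Dept, Grade, Office, Semester}.
Grade --> RoomNo applies; add {RoomNo} → now {Credits, Dept, Grade, Office, RoomNo, Semester}.
No further FD applies.

{Credits, Dept, Grade, Office, RoomNo, Semester}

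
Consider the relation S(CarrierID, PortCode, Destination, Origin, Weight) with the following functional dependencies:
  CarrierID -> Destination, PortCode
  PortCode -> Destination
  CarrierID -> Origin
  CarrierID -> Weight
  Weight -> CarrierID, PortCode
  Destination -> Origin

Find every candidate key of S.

Closure of {CarrierID} is {CarrierID, Destination, Origin, PortCode, Weight}, the whole schema; {CarrierID} is a candidate key.
Closure of {Weight} is {CarrierID, Destination, Origin, PortCode, Weight}, the whole schema; {Weight} is a candidate key.
Any other superkey properly contains one of these, so there are no further candidate keys.

{CarrierID}, {Weight}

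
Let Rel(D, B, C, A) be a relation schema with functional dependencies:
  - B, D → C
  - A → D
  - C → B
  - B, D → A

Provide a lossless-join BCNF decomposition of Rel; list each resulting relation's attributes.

{A, C}; {A, D}; {B, C}

Candidate keys of the original relation: {A, B}, {A, C}, {B, D}, {C, D}.
{A, B, C, D}: {A} determines {A, D} here but is not a superkey — split on A → D, giving {A, D} and {A, B, C}.
{A, D}: every determinant is a superkey — BCNF.
{A, B, C}: {C} determines {B, C} here but is not a superkey — split on C → B, giving {B, C} and {A, C}.
{B, C}: every determinant is a superkey — BCNF.
{A, C}: every determinant is a superkey — BCNF.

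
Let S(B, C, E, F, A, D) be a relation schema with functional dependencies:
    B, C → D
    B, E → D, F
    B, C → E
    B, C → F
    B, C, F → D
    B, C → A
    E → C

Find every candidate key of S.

{B, C}, {B, E}

Attributes never on any right-hand side: {B} — every candidate key must contain it.
{B, C} is a candidate key since {B, C}⁺ = {A, B, C, D, E, F} covers every attribute.
{B, E} is a candidate key since {B, E}⁺ = {A, B, C, D, E, F} covers every attribute.
No proper subset of any of these is a key, and no other minimal superkey exists.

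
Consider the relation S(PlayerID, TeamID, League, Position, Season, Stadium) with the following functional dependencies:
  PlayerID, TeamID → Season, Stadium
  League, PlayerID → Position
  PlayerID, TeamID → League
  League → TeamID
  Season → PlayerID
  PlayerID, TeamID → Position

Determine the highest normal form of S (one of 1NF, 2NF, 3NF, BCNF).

Candidate keys: {League, PlayerID}, {League, Season}, {PlayerID, TeamID}, {Season, TeamID}. Prime attributes: {League, PlayerID, Season, TeamID}.
League → TeamID: {League}⁺ = {League, TeamID}, which is not all of the attributes, so the left side is not a superkey — BCNF is violated.
Its right-hand attributes {TeamID} are all prime, as are those of every other non-superkey FD — the relation is in 3NF.

3NF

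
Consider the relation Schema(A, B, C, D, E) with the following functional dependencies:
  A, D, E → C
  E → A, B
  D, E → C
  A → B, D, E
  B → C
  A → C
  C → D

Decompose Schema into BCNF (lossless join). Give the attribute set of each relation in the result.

{A, B, E}; {B, C}; {C, D}

Candidate keys of the original relation: {A}, {E}.
{A, B, C, D, E}: {B} determines {B, C, D} here but is not a superkey — split on B → C, D, giving {B, C, D} and {A, B, E}.
{B, C, D}: {C} determines {C, D} here but is not a superkey — split on C → D, giving {C, D} and {B, C}.
{C, D} is in BCNF.
{B, C} is in BCNF.
{A, B, E} is in BCNF.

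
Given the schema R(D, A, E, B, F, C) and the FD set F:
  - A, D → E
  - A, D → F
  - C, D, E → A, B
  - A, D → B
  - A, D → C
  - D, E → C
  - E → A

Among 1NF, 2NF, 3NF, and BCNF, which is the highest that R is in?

Candidate keys: {A, D}, {D, E}. Prime attributes: {A, D, E}.
E → A breaks BCNF: {E}⁺ = {A, E}, so {E} is not a superkey.
Its right-hand attributes {A} are all prime, as are those of every other non-superkey FD — the relation is in 3NF.

3NF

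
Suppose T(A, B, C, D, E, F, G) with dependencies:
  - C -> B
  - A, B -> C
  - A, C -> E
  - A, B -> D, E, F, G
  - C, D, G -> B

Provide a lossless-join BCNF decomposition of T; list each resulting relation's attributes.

{A, C, D, E, F, G}; {B, C}

Candidate keys of the original relation: {A, B}, {A, C}.
Within {A, B, C, D, E, F, G}: {C}⁺ ∩ {A, B, C, D, E, F, G} = {B, C}, not the whole set, so C -> B violates BCNF; decompose into {B, C} and {A, C, D, E, F, G}.
{B, C} has no BCNF violation.
{A, C, D, E, F, G} has no BCNF violation.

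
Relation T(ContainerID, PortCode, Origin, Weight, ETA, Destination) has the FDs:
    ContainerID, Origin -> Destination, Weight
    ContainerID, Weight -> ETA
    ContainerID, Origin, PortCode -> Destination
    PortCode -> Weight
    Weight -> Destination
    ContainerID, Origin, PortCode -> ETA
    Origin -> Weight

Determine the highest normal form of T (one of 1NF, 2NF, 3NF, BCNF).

Candidate key: {ContainerID, Origin, PortCode}. Prime attributes: {ContainerID, Origin, PortCode}.
ContainerID, Origin -> Destination, Weight breaks BCNF: {ContainerID, Origin}⁺ = {ContainerID, Destination, ETA, Origin, Weight}, so {ContainerID, Origin} is not a superkey.
Because {Destination, Weight} are non-prime and the left side of ContainerID, Origin -> Destination, Weight is not a superkey, the relation is not in 3NF.
{Origin} is a proper subset of the key {ContainerID, Origin, PortCode}, and {Origin}⁺ contains the non-prime attributes {Destination, Weight} — a partial dependency, so 2NF is violated.

1NF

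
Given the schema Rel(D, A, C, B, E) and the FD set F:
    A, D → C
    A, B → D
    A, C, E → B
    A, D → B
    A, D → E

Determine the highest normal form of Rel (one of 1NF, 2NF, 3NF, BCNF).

BCNF

Candidate keys: {A, B}, {A, C, E}, {A, D}. Prime attributes: {A, B, C, D, E}.
Every FD has a superkey on the left, so the relation is in BCNF.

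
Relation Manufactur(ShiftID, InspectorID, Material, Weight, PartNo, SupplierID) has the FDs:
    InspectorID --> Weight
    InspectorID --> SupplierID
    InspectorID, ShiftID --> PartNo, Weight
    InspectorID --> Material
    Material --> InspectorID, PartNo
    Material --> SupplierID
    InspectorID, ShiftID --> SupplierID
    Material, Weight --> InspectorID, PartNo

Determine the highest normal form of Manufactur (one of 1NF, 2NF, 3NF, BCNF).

Candidate keys: {InspectorID, ShiftID}, {Material, ShiftID}. Prime attributes: {InspectorID, Material, ShiftID}.
InspectorID --> Weight: {InspectorID}⁺ = {InspectorID, Material, PartNo, SupplierID, Weight}, which is not all of the attributes, so the left side is not a superkey — BCNF is violated.
InspectorID --> Weight has non-prime {Weight} on the right and a non-superkey on the left, so 3NF fails.
Since {InspectorID} ⊂ {InspectorID, ShiftID} and {InspectorID}⁺ ⊇ {PartNo, SupplierID, Weight} with {PartNo, SupplierID, Weight} non-prime, there is a partial dependency; 2NF fails.

1NF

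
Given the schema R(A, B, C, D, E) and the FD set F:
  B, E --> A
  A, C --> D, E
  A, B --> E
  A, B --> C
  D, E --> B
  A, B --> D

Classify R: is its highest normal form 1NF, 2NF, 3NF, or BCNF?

BCNF

Candidate keys: {A, B}, {A, C}, {B, E}, {D, E}. Prime attributes: {A, B, C, D, E}.
Every FD has a superkey on the left, so the relation is in BCNF.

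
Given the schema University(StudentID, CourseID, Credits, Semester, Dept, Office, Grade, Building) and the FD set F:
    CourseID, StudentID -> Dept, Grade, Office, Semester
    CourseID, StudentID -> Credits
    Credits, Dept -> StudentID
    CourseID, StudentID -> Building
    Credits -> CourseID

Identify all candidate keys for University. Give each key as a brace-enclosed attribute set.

{CourseID, StudentID} is a candidate key since {CourseID, StudentID}⁺ = {Building, CourseID, Credits, Dept, Grade, Office, Semester, StudentID} covers every attribute.
{Credits, Dept} is a candidate key since {Credits, Dept}⁺ = {Building, CourseID, Credits, Dept, Grade, Office, Semester, StudentID} covers every attribute.
{Credits, StudentID} is a candidate key since {Credits, StudentID}⁺ = {Building, CourseID, Credits, Dept, Grade, Office, Semester, StudentID} covers every attribute.
Any other superkey properly contains one of these, so there are no further candidate keys.

{CourseID, StudentID}, {Credits, Dept}, {Credits, StudentID}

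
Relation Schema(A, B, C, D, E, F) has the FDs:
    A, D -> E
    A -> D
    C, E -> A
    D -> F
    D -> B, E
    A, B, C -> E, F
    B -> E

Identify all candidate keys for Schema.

{A, C}, {B, C}, {C, D}, {C, E}

{C} never appears on the right of any FD, so every key must include it.
Closure of {A, C} is {A, B, C, D, E, F}, the whole schema; {A, C} is a candidate key.
Closure of {B, C} is {A, B, C, D, E, F}, the whole schema; {B, C} is a candidate key.
Closure of {C, D} is {A, B, C, D, E, F}, the whole schema; {C, D} is a candidate key.
Closure of {C, E} is {A, B, C, D, E, F}, the whole schema; {C, E} is a candidate key.
These are minimal and exhaustive — every other superkey contains one of them.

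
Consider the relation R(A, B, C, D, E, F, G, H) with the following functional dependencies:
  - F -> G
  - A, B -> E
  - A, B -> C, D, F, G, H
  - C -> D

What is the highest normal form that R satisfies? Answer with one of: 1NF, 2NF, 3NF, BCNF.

2NF

Candidate key: {A, B}. Prime attributes: {A, B}.
For F -> G we have {F}⁺ = {F, G}; {F} is not a superkey, so BCNF fails.
F -> G has non-prime {G} on the right and a non-superkey on the left, so 3NF fails.
Checking every proper subset of each key, none determines a non-prime attribute — 2NF is satisfied.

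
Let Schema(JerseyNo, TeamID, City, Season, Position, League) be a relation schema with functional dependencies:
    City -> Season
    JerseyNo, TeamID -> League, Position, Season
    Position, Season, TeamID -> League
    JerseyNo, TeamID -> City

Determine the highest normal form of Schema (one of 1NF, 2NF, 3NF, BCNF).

Candidate key: {JerseyNo, TeamID}. Prime attributes: {JerseyNo, TeamID}.
City -> Season breaks BCNF: {City}⁺ = {City, Season}, so {City} is not a superkey.
City -> Season determines the non-prime attribute {Season} from a non-superkey — 3NF is violated.
Checking every proper subset of each key, none determines a non-prime attribute — 2NF is satisfied.

2NF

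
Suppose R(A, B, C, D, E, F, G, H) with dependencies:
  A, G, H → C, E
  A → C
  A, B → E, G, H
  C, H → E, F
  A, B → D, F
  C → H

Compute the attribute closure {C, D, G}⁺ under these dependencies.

Start with {C, D, G}.
C → H applies; add {H} → now {C, D, G, H}.
C, H → E, F applies; add {E, F} → now {C, D, E, F, G, H}.
No further FD applies.

{C, D, E, F, G, H}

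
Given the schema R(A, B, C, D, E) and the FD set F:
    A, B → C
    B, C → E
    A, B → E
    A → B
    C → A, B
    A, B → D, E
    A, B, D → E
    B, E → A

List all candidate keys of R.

{A}⁺ = {A, B, C, D, E}, which is every attribute, so {A} is a candidate key.
{C}⁺ = {A, B, C, D, E}, which is every attribute, so {C} is a candidate key.
{B, E}⁺ = {A, B, C, D, E}, which is every attribute, so {B, E} is a candidate key.
These are minimal and exhaustive — every other superkey contains one of them.

{A}, {B, E}, {C}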